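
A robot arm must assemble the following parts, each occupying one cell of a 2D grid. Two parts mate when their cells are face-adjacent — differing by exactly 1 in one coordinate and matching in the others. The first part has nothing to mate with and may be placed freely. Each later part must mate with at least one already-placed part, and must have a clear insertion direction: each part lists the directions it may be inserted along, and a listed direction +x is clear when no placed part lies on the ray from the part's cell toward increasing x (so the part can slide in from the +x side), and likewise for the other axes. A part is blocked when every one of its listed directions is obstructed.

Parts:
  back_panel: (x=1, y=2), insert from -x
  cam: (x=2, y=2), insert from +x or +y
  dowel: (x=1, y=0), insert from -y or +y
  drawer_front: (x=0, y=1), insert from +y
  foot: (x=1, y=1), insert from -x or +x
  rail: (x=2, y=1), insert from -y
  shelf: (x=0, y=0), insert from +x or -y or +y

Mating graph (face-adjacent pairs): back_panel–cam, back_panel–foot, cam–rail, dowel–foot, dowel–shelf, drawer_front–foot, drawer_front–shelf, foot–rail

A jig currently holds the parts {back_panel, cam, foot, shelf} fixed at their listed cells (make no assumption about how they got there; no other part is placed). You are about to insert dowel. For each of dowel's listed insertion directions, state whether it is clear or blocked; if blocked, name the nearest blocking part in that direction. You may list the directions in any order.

+y: blocked by foot; -y: clear

-y: ray from dowel(1, 0) has no placed part ⇒ clear
+y: nearest on ray is foot@(1, 1) ⇒ blocked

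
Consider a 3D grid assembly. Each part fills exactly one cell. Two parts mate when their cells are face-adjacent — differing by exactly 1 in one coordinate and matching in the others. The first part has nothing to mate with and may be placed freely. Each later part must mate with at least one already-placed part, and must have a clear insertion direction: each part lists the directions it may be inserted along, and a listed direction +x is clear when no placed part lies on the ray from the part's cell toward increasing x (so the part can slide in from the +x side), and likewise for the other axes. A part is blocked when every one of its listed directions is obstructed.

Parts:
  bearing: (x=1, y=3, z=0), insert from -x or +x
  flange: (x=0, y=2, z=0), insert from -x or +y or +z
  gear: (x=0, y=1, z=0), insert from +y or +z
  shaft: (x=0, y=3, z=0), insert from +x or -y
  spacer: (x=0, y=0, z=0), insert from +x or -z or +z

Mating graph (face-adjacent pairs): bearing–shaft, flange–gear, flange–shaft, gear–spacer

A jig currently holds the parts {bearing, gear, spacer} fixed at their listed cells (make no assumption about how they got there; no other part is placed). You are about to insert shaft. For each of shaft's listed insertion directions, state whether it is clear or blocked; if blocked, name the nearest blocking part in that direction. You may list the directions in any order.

+x: nearest on ray is bearing@(1, 3, 0) ⇒ blocked
-y: nearest on ray is gear@(0, 1, 0) ⇒ blocked

+x: blocked by bearing; -y: blocked by gear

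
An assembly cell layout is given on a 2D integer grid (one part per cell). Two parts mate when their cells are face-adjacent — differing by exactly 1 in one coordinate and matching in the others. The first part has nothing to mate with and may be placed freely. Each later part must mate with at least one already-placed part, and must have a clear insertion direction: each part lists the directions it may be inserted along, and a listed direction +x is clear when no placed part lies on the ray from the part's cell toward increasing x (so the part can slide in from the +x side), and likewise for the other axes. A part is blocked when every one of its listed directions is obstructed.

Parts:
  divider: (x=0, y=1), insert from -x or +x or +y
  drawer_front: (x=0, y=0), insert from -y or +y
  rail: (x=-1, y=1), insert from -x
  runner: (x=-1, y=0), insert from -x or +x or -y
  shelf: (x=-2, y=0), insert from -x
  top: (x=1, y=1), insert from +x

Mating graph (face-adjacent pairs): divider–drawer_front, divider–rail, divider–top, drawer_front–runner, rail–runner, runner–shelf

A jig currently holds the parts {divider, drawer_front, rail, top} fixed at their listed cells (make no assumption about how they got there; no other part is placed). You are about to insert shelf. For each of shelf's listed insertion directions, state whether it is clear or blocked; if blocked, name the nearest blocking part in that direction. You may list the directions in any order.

-x: clear

-x: ray from shelf(-2, 0) has no placed part ⇒ clear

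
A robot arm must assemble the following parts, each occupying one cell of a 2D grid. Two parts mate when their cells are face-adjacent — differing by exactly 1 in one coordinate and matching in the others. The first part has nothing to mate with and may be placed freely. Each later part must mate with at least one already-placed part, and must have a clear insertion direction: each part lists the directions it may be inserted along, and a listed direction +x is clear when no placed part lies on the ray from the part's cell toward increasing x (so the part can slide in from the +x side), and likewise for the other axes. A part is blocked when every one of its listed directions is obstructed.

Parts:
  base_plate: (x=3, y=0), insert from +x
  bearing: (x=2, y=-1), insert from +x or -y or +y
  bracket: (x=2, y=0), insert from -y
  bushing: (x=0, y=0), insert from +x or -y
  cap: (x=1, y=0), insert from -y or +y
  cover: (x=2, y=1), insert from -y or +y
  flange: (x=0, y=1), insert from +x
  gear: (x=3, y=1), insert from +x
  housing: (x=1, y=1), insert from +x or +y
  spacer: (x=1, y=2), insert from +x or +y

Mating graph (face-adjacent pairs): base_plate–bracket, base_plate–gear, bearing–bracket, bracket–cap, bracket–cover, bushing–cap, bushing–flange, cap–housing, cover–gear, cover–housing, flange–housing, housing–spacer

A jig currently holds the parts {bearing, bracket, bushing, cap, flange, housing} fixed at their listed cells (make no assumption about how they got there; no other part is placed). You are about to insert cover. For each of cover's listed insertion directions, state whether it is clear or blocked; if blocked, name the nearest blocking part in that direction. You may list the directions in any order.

+y: clear; -y: blocked by bracket

-y: nearest on ray is bracket@(2, 0) ⇒ blocked
+y: ray from cover(2, 1) has no placed part ⇒ clear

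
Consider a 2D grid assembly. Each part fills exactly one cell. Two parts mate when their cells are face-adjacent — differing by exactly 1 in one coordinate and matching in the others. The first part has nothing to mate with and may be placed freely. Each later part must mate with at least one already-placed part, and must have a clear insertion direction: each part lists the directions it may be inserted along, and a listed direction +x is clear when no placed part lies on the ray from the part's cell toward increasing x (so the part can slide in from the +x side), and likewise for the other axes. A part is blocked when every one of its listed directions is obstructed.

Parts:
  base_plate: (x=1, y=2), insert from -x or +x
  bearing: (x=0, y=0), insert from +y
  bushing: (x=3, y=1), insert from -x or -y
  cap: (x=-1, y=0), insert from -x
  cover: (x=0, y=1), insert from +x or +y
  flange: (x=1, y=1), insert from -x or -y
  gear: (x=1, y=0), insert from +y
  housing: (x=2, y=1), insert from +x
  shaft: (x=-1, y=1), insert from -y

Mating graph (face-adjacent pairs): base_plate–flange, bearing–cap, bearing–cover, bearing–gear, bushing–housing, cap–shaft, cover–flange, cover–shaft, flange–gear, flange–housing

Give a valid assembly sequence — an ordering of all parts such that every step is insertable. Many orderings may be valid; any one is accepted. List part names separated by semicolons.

1. gear@(1, 0) [+y clear] — {gear}
2. bearing@(0, 0) [+y clear] — {bearing, gear}
3. flange@(1, 1) [-x clear] — {bearing, flange, gear}
4. base_plate@(1, 2) [-x clear] — {base_plate, bearing, flange, gear}
5. housing@(2, 1) [+x clear] — {base_plate, bearing, flange, gear, housing}
6. bushing@(3, 1) [-y clear] — {base_plate, bearing, bushing, flange, gear, housing}
7. cover@(0, 1) [+y clear] — {base_plate, bearing, bushing, cover, flange, gear, housing}
8. shaft@(-1, 1) [-y clear] — {base_plate, bearing, bushing, cover, flange, gear, housing, shaft}
9. cap@(-1, 0) [-x clear] — {base_plate, bearing, bushing, cap, cover, flange, gear, housing, shaft}

gear; bearing; flange; base_plate; housing; bushing; cover; shaft; cap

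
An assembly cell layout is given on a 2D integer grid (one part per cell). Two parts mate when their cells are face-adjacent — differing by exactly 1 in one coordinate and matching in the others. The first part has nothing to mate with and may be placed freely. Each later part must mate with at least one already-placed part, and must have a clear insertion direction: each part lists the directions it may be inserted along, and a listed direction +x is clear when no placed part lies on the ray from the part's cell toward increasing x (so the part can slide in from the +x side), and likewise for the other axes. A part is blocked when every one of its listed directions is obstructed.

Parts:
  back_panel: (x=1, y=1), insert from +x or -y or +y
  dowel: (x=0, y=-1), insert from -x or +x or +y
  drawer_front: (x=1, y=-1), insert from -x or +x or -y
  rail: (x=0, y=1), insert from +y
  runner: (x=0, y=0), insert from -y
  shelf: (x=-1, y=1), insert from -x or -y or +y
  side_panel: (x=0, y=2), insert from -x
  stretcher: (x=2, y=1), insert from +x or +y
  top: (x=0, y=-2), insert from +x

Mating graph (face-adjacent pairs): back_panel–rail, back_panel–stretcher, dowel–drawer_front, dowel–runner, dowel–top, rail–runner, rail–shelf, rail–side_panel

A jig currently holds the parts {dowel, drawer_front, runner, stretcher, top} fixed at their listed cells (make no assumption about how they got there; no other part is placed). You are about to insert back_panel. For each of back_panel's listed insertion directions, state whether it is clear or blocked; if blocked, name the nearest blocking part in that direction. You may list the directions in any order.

+x: nearest on ray is stretcher@(2, 1) ⇒ blocked
-y: nearest on ray is drawer_front@(1, -1) ⇒ blocked
+y: ray from back_panel(1, 1) has no placed part ⇒ clear

+x: blocked by stretcher; +y: clear; -y: blocked by drawer_front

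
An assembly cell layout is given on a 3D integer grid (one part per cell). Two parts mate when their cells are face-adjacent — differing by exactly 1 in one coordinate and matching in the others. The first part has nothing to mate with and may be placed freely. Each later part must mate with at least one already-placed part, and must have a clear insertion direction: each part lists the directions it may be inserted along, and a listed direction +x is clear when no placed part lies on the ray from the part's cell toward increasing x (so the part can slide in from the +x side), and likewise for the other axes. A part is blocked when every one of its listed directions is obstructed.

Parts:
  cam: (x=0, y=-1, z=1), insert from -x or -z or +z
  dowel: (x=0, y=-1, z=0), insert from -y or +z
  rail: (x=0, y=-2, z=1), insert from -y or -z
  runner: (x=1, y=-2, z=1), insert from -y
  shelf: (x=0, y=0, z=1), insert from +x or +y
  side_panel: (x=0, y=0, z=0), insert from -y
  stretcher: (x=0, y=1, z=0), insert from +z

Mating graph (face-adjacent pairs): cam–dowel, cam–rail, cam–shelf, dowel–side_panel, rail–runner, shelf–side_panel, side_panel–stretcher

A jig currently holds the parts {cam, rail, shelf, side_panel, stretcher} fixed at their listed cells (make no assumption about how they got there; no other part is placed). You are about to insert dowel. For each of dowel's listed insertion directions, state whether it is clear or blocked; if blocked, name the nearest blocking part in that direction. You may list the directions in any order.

+z: blocked by cam; -y: clear

-y: ray from dowel(0, -1, 0) has no placed part ⇒ clear
+z: nearest on ray is cam@(0, -1, 1) ⇒ blocked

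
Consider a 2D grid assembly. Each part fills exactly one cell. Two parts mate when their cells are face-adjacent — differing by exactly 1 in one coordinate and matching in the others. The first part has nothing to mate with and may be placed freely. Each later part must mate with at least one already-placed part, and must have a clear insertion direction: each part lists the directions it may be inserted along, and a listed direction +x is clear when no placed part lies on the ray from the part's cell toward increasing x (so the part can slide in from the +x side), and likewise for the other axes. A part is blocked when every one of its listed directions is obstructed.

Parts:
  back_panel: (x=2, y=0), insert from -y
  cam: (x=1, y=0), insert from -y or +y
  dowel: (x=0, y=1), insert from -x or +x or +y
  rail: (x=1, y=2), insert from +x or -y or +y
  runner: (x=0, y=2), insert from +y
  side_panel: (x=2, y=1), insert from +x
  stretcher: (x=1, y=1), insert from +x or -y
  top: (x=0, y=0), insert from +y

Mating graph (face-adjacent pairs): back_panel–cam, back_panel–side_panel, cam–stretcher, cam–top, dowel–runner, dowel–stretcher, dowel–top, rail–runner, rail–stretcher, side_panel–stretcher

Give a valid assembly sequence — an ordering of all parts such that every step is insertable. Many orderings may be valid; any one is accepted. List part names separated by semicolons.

1. back_panel@(2, 0) [-y clear] — {back_panel}
2. side_panel@(2, 1) [+x clear] — {back_panel, side_panel}
3. stretcher@(1, 1) [-y clear] — {back_panel, side_panel, stretcher}
4. rail@(1, 2) [+x clear] — {back_panel, rail, side_panel, stretcher}
5. cam@(1, 0) [-y clear] — {back_panel, cam, rail, side_panel, stretcher}
6. top@(0, 0) [+y clear] — {back_panel, cam, rail, side_panel, stretcher, top}
7. dowel@(0, 1) [-x clear] — {back_panel, cam, dowel, rail, side_panel, stretcher, top}
8. runner@(0, 2) [+y clear] — {back_panel, cam, dowel, rail, runner, side_panel, stretcher, top}

back_panel; side_panel; stretcher; rail; cam; top; dowel; runner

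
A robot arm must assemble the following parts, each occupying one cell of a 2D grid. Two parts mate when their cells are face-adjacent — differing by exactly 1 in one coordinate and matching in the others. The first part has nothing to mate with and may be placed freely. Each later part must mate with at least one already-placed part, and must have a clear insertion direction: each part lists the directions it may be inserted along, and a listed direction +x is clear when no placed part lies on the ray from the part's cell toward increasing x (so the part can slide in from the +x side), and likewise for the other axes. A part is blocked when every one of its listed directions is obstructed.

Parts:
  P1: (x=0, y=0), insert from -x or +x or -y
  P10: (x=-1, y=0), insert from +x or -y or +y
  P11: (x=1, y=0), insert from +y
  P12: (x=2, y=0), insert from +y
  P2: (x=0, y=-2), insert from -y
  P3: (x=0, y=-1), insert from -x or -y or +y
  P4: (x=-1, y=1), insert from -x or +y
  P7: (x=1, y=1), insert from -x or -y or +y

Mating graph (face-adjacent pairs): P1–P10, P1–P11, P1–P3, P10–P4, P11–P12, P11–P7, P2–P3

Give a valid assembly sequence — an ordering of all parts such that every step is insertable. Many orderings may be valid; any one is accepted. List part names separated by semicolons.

1. P11@(1, 0) [+y clear] — {P11}
2. P12@(2, 0) [+y clear] — {P11, P12}
3. P1@(0, 0) [-x clear] — {P1, P11, P12}
4. P10@(-1, 0) [-y clear] — {P1, P10, P11, P12}
5. P4@(-1, 1) [-x clear] — {P1, P10, P11, P12, P4}
6. P7@(1, 1) [+y clear] — {P1, P10, P11, P12, P4, P7}
7. P3@(0, -1) [-x clear] — {P1, P10, P11, P12, P3, P4, P7}
8. P2@(0, -2) [-y clear] — {P1, P10, P11, P12, P2, P3, P4, P7}

P11; P12; P1; P10; P4; P7; P3; P2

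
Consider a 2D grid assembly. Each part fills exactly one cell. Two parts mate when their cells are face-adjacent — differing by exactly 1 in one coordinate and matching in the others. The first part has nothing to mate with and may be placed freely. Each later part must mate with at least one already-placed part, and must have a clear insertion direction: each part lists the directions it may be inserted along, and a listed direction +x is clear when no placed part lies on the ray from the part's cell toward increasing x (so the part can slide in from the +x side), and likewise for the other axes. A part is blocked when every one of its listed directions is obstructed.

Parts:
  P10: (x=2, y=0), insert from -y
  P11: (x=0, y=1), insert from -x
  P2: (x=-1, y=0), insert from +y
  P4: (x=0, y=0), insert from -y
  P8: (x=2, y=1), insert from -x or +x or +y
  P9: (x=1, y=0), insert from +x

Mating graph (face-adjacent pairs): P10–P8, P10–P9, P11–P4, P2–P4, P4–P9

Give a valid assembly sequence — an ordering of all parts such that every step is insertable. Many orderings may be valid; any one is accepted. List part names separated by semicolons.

1. P4@(0, 0) [-y clear] — {P4}
2. P9@(1, 0) [+x clear] — {P4, P9}
3. P2@(-1, 0) [+y clear] — {P2, P4, P9}
4. P11@(0, 1) [-x clear] — {P11, P2, P4, P9}
5. P10@(2, 0) [-y clear] — {P10, P11, P2, P4, P9}
6. P8@(2, 1) [+x clear] — {P10, P11, P2, P4, P8, P9}

P4; P9; P2; P11; P10; P8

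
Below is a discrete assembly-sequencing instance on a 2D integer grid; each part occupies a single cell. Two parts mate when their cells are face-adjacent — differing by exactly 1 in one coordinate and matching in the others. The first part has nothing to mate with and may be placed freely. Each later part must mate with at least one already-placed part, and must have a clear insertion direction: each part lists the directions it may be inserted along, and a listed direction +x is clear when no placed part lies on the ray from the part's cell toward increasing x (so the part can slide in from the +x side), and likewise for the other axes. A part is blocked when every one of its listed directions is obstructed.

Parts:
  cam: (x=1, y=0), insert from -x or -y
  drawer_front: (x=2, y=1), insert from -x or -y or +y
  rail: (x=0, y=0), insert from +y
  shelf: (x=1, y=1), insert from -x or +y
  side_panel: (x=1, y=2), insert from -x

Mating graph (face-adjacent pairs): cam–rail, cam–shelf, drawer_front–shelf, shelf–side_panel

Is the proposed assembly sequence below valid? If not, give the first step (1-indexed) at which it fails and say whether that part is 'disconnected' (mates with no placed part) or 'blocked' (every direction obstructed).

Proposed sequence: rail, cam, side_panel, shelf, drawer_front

Invalid at step 3 (disconnected)

1. rail@(0, 0) [+y clear] — {rail}
2. cam@(1, 0) [-y clear] — {cam, rail}
3. side_panel@(1, 2) — no placed neighbour ⇒ disconnected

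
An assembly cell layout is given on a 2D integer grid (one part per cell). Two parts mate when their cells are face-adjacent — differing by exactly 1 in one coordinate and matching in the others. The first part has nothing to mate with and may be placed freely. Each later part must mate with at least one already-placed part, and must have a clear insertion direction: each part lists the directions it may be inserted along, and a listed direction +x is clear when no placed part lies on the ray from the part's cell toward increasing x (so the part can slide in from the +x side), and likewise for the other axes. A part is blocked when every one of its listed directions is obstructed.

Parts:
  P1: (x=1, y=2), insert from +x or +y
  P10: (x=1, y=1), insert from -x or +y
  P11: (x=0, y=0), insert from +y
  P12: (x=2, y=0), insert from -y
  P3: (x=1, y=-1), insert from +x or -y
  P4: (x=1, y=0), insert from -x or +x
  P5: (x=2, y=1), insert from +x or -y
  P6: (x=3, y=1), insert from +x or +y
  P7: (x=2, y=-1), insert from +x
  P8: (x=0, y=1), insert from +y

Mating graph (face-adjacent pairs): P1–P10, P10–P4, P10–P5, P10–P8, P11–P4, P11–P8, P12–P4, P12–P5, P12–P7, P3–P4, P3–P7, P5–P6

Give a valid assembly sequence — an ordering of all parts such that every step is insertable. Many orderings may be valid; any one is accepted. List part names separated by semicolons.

1. P12@(2, 0) [-y clear] — {P12}
2. P7@(2, -1) [+x clear] — {P12, P7}
3. P3@(1, -1) [-y clear] — {P12, P3, P7}
4. P4@(1, 0) [-x clear] — {P12, P3, P4, P7}
5. P5@(2, 1) [+x clear] — {P12, P3, P4, P5, P7}
6. P10@(1, 1) [-x clear] — {P10, P12, P3, P4, P5, P7}
7. P6@(3, 1) [+x clear] — {P10, P12, P3, P4, P5, P6, P7}
8. P1@(1, 2) [+x clear] — {P1, P10, P12, P3, P4, P5, P6, P7}
9. P11@(0, 0) [+y clear] — {P1, P10, P11, P12, P3, P4, P5, P6, P7}
10. P8@(0, 1) [+y clear] — {P1, P10, P11, P12, P3, P4, P5, P6, P7, P8}

P12; P7; P3; P4; P5; P10; P6; P1; P11; P8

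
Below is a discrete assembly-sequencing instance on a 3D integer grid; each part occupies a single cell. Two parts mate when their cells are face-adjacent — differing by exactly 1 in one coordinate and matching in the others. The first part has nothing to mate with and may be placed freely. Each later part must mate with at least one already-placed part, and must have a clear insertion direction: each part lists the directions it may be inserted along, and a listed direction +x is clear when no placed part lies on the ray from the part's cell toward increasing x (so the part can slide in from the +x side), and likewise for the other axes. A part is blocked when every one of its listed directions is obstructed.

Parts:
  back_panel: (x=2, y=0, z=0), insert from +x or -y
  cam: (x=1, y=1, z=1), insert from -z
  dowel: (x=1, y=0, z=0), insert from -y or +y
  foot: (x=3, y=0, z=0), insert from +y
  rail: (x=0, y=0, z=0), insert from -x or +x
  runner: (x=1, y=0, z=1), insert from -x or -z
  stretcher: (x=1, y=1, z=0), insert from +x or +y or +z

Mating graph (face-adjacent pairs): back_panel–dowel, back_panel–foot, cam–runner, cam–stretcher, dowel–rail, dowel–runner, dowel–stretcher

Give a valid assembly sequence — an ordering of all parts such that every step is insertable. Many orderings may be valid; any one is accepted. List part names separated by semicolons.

1. back_panel@(2, 0, 0) [+x clear] — {back_panel}
2. dowel@(1, 0, 0) [-y clear] — {back_panel, dowel}
3. rail@(0, 0, 0) [-x clear] — {back_panel, dowel, rail}
4. runner@(1, 0, 1) [-x clear] — {back_panel, dowel, rail, runner}
5. cam@(1, 1, 1) [-z clear] — {back_panel, cam, dowel, rail, runner}
6. stretcher@(1, 1, 0) [+x clear] — {back_panel, cam, dowel, rail, runner, stretcher}
7. foot@(3, 0, 0) [+y clear] — {back_panel, cam, dowel, foot, rail, runner, stretcher}

back_panel; dowel; rail; runner; cam; stretcher; foot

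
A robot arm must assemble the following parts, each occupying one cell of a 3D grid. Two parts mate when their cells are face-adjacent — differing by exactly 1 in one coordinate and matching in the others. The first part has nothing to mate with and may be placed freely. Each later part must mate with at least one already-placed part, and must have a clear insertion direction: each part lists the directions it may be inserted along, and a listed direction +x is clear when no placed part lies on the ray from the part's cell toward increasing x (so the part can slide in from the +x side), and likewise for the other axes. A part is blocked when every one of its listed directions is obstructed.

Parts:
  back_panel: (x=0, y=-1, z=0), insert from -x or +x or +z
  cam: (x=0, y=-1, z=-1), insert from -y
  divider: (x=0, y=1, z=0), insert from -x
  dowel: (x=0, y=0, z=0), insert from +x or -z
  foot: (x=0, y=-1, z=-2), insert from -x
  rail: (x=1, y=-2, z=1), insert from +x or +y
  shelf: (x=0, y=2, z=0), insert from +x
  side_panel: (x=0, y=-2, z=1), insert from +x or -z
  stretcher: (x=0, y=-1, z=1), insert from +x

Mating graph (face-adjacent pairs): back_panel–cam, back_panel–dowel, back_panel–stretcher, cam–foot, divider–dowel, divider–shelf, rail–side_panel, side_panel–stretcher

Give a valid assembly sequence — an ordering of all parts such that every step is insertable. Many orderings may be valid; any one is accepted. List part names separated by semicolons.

1. divider@(0, 1, 0) [-x clear] — {divider}
2. dowel@(0, 0, 0) [+x clear] — {divider, dowel}
3. shelf@(0, 2, 0) [+x clear] — {divider, dowel, shelf}
4. back_panel@(0, -1, 0) [-x clear] — {back_panel, divider, dowel, shelf}
5. stretcher@(0, -1, 1) [+x clear] — {back_panel, divider, dowel, shelf, stretcher}
6. side_panel@(0, -2, 1) [+x clear] — {back_panel, divider, dowel, shelf, side_panel, stretcher}
7. rail@(1, -2, 1) [+x clear] — {back_panel, divider, dowel, rail, shelf, side_panel, stretcher}
8. cam@(0, -1, -1) [-y clear] — {back_panel, cam, divider, dowel, rail, shelf, side_panel, stretcher}
9. foot@(0, -1, -2) [-x clear] — {back_panel, cam, divider, dowel, foot, rail, shelf, side_panel, stretcher}

divider; dowel; shelf; back_panel; stretcher; side_panel; rail; cam; foot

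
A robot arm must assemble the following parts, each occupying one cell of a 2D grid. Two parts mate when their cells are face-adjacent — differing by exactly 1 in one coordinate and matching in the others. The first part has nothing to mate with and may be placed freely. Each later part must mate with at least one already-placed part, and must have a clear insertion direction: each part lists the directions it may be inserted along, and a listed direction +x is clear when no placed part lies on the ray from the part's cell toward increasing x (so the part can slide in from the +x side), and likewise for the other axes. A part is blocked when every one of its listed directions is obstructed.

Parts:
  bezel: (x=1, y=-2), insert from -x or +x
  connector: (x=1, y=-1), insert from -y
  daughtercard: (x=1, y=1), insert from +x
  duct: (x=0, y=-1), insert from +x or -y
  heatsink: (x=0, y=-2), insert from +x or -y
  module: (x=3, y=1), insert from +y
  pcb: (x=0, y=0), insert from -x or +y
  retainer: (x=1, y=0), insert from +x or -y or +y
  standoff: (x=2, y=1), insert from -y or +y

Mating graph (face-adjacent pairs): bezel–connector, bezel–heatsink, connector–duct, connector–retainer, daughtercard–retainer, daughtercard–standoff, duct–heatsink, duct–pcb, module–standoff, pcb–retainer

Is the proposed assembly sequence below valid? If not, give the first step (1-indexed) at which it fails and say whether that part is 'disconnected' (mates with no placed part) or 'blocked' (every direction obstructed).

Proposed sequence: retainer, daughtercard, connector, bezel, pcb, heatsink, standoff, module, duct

1. retainer@(1, 0) [+x clear] — {retainer}
2. daughtercard@(1, 1) [+x clear] — {daughtercard, retainer}
3. connector@(1, -1) [-y clear] — {connector, daughtercard, retainer}
4. bezel@(1, -2) [-x clear] — {bezel, connector, daughtercard, retainer}
5. pcb@(0, 0) [-x clear] — {bezel, connector, daughtercard, pcb, retainer}
6. heatsink@(0, -2) [-y clear] — {bezel, connector, daughtercard, heatsink, pcb, retainer}
7. standoff@(2, 1) [-y clear] — {bezel, connector, daughtercard, heatsink, pcb, retainer, standoff}
8. module@(3, 1) [+y clear] — {bezel, connector, daughtercard, heatsink, module, pcb, retainer, standoff}
9. duct@(0, -1) — +x/-y all obstructed ⇒ blocked

Invalid at step 9 (blocked)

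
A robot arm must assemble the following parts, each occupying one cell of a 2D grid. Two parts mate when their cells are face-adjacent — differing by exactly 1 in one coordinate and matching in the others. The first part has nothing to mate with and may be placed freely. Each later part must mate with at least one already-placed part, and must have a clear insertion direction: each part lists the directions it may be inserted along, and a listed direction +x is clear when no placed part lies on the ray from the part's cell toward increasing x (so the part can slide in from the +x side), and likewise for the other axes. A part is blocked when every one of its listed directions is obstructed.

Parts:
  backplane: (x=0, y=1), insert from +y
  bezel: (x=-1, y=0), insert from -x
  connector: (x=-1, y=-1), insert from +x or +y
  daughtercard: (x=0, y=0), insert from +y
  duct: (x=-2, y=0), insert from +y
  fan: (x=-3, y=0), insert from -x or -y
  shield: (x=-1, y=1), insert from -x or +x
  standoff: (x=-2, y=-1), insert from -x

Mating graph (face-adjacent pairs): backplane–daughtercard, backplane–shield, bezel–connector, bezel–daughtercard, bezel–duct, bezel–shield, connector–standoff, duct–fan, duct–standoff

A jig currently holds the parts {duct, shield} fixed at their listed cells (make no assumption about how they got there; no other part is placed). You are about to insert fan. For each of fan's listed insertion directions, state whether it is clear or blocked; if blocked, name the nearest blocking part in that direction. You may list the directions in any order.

-x: clear; -y: clear

-x: ray from fan(-3, 0) has no placed part ⇒ clear
-y: ray from fan(-3, 0) has no placed part ⇒ clear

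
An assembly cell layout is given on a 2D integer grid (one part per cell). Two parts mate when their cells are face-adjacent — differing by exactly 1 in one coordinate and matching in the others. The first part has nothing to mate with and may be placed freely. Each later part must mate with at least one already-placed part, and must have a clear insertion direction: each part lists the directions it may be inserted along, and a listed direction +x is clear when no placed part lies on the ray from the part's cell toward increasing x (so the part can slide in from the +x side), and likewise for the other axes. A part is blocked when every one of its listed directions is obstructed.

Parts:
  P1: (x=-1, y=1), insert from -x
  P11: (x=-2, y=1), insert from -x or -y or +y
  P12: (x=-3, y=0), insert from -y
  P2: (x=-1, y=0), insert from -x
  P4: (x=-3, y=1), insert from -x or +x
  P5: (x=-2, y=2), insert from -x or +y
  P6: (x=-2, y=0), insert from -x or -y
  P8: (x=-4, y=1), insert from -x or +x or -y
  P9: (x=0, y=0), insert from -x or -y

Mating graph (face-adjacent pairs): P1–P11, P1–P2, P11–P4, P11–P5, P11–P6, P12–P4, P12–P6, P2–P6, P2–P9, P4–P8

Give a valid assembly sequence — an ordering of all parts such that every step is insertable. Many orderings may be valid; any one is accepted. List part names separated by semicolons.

1. P9@(0, 0) [-x clear] — {P9}
2. P2@(-1, 0) [-x clear] — {P2, P9}
3. P6@(-2, 0) [-x clear] — {P2, P6, P9}
4. P12@(-3, 0) [-y clear] — {P12, P2, P6, P9}
5. P1@(-1, 1) [-x clear] — {P1, P12, P2, P6, P9}
6. P4@(-3, 1) [-x clear] — {P1, P12, P2, P4, P6, P9}
7. P8@(-4, 1) [-x clear] — {P1, P12, P2, P4, P6, P8, P9}
8. P11@(-2, 1) [+y clear] — {P1, P11, P12, P2, P4, P6, P8, P9}
9. P5@(-2, 2) [-x clear] — {P1, P11, P12, P2, P4, P5, P6, P8, P9}

P9; P2; P6; P12; P1; P4; P8; P11; P5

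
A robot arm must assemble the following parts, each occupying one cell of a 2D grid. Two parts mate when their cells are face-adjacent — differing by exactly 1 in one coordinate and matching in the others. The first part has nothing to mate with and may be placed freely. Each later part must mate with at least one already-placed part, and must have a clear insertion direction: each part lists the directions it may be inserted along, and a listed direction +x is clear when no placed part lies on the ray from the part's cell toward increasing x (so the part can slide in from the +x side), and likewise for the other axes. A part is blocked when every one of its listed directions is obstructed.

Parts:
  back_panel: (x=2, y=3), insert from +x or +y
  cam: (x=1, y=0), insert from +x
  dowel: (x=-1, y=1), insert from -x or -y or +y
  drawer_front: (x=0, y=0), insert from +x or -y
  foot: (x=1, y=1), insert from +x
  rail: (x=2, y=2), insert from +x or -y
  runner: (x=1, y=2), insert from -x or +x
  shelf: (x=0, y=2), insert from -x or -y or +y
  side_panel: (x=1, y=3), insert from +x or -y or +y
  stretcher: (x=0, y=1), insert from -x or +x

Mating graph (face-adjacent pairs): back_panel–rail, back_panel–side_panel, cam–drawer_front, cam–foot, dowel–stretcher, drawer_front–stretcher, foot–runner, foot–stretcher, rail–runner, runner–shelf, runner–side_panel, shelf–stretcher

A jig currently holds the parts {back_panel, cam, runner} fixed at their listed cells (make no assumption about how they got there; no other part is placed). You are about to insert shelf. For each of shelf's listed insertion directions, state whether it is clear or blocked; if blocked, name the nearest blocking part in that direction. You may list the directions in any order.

+y: clear; -x: clear; -y: clear

-x: ray from shelf(0, 2) has no placed part ⇒ clear
-y: ray from shelf(0, 2) has no placed part ⇒ clear
+y: ray from shelf(0, 2) has no placed part ⇒ clear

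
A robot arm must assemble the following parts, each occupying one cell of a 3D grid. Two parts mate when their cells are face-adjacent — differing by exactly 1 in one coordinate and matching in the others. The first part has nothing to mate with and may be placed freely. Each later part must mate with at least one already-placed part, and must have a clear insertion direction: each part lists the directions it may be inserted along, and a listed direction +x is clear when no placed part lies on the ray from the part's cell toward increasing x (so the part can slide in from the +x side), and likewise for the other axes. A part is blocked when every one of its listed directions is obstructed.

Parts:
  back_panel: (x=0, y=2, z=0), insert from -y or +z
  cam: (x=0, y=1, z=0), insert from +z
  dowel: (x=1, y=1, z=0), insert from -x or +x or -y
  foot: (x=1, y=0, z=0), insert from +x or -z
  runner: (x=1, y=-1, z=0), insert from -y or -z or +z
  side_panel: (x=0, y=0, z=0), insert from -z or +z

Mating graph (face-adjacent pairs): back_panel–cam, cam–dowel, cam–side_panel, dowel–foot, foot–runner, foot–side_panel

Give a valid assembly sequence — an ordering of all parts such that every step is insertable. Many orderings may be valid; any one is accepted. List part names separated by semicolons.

side_panel; cam; dowel; back_panel; foot; runner

1. side_panel@(0, 0, 0) [-z clear] — {side_panel}
2. cam@(0, 1, 0) [+z clear] — {cam, side_panel}
3. dowel@(1, 1, 0) [+x clear] — {cam, dowel, side_panel}
4. back_panel@(0, 2, 0) [+z clear] — {back_panel, cam, dowel, side_panel}
5. foot@(1, 0, 0) [+x clear] — {back_panel, cam, dowel, foot, side_panel}
6. runner@(1, -1, 0) [-y clear] — {back_panel, cam, dowel, foot, runner, side_panel}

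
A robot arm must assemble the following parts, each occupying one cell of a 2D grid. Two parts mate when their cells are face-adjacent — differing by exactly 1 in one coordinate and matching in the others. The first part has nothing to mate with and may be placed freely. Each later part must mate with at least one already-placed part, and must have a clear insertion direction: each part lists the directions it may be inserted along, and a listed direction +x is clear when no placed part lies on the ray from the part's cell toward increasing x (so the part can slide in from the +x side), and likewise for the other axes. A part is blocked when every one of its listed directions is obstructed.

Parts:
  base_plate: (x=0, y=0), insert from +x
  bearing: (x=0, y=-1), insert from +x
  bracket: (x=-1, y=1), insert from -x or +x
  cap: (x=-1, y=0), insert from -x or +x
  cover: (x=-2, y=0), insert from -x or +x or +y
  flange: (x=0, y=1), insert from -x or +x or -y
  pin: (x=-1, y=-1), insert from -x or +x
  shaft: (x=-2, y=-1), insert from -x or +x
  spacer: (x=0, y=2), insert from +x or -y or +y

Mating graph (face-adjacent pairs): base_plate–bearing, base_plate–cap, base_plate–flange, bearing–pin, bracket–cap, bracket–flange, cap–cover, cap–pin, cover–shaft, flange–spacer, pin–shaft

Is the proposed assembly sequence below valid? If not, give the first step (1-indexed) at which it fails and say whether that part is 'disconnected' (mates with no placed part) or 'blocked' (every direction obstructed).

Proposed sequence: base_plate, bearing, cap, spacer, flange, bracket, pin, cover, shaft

Invalid at step 4 (disconnected)

1. base_plate@(0, 0) [+x clear] — {base_plate}
2. bearing@(0, -1) [+x clear] — {base_plate, bearing}
3. cap@(-1, 0) [-x clear] — {base_plate, bearing, cap}
4. spacer@(0, 2) — no placed neighbour ⇒ disconnected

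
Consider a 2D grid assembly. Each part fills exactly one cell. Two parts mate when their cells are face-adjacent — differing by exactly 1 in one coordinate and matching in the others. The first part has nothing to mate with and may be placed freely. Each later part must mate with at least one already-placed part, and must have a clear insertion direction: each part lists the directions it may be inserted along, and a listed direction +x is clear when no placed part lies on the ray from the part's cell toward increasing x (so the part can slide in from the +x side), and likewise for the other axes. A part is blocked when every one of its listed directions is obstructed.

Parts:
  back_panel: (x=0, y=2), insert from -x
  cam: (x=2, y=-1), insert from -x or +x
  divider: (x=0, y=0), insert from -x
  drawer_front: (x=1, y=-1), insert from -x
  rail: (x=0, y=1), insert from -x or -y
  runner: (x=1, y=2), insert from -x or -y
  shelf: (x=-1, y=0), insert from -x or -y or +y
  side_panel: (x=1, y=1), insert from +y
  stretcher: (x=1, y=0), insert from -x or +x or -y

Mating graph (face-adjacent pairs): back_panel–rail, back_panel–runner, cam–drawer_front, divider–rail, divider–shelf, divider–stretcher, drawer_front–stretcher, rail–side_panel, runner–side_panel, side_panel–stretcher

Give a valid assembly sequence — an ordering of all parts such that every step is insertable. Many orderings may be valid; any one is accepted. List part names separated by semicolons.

1. drawer_front@(1, -1) [-x clear] — {drawer_front}
2. cam@(2, -1) [+x clear] — {cam, drawer_front}
3. stretcher@(1, 0) [-x clear] — {cam, drawer_front, stretcher}
4. side_panel@(1, 1) [+y clear] — {cam, drawer_front, side_panel, stretcher}
5. rail@(0, 1) [-x clear] — {cam, drawer_front, rail, side_panel, stretcher}
6. divider@(0, 0) [-x clear] — {cam, divider, drawer_front, rail, side_panel, stretcher}
7. shelf@(-1, 0) [-x clear] — {cam, divider, drawer_front, rail, shelf, side_panel, stretcher}
8. runner@(1, 2) [-x clear] — {cam, divider, drawer_front, rail, runner, shelf, side_panel, stretcher}
9. back_panel@(0, 2) [-x clear] — {back_panel, cam, divider, drawer_front, rail, runner, shelf, side_panel, stretcher}

drawer_front; cam; stretcher; side_panel; rail; divider; shelf; runner; back_panel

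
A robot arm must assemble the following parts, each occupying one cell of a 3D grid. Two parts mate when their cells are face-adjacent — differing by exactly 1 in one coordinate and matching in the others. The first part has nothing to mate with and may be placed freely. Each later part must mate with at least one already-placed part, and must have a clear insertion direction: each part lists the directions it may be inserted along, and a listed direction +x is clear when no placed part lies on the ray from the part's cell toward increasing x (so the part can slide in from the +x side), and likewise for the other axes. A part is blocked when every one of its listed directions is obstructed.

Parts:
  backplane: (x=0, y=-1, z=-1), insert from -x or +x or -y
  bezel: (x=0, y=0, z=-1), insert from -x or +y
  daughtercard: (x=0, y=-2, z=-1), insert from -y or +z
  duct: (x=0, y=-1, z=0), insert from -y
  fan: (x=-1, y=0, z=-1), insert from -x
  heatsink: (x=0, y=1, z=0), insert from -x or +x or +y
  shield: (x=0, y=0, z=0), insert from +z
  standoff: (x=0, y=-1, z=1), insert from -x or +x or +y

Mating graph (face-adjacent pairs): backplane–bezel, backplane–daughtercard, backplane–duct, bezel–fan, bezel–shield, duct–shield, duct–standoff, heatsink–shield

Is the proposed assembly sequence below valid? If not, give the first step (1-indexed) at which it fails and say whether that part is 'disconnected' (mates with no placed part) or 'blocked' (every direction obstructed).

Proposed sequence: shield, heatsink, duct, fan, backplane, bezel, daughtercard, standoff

Invalid at step 4 (disconnected)

1. shield@(0, 0, 0) [+z clear] — {shield}
2. heatsink@(0, 1, 0) [-x clear] — {heatsink, shield}
3. duct@(0, -1, 0) [-y clear] — {duct, heatsink, shield}
4. fan@(-1, 0, -1) — no placed neighbour ⇒ disconnected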